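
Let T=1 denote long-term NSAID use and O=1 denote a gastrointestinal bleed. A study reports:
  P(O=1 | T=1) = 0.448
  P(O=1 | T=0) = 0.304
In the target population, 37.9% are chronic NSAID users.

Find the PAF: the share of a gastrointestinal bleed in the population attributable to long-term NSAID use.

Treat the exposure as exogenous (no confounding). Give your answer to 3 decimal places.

PAF ≈ 0.152

Let p₁ = 0.448, p₀ = 0.304.
Overall risk P(Y=1) = π·p₁ + (1−π)·p₀ = 0.379×0.448 + 0.621×0.304 = 0.35858.
Under exogeneity, PAF = [P(Y=1) − p₀] / P(Y=1).
PAF = (0.35858 − 0.304) / 0.35858 ≈ 0.1522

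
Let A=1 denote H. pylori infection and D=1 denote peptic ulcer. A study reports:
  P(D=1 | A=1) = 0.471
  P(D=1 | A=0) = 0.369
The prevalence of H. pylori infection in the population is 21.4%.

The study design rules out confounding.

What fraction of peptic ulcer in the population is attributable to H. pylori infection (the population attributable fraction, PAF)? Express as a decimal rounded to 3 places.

PAF ≈ 0.056

Let p₁ = 0.471, p₀ = 0.369.
Overall risk P(Y=1) = π·p₁ + (1−π)·p₀ = 0.214×0.471 + 0.786×0.369 = 0.39083.
Under exogeneity, PAF = [P(Y=1) − p₀] / P(Y=1).
PAF = (0.39083 − 0.369) / 0.39083 ≈ 0.0559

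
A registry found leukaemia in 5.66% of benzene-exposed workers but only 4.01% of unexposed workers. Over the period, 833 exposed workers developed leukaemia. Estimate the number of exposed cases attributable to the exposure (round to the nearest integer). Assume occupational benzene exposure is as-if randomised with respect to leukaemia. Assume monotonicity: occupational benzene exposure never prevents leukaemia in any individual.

about 243 cases

p₁ = 0.0566, p₀ = 0.0401.
PN = (p₁ − p₀)/p₁ = (0.0566 − 0.0401) / 0.0566 ≈ 0.29152.
Attributable cases ≈ PN × (exposed cases) = 0.29152 × 833 ≈ 242.84.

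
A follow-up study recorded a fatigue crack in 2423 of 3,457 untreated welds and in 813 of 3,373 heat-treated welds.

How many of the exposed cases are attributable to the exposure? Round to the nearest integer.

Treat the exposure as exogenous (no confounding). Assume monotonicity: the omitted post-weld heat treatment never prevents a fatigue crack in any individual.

about 1590 cases

p₁ = P(outcome | exposed) = 2423/3457 = 0.7009
p₀ = P(outcome | unexposed) = 813/3373 = 0.24103
PN = (p₁ − p₀)/p₁ = (0.7009 − 0.24103) / 0.7009 ≈ 0.65611.
Attributable cases ≈ PN × (exposed cases) = 0.65611 × 2423 ≈ 1589.75.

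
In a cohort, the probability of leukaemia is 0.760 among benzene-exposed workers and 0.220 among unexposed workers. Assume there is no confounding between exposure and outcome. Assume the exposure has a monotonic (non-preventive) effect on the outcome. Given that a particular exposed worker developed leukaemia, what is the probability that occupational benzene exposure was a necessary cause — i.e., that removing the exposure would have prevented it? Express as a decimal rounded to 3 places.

PN ≈ 0.711

Let p₁ = 0.76, p₀ = 0.22.
Under exogeneity and monotonicity, PN = (p₁ − p₀) / p₁.
PN = (0.76 − 0.22) / 0.76 = 0.54 / 0.76 ≈ 0.7105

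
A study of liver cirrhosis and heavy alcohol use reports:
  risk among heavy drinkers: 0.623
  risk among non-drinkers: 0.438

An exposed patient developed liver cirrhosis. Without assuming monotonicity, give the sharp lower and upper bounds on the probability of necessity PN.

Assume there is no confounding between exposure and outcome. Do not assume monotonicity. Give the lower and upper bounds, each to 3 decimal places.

Let p₁ = 0.623, p₀ = 0.438.
Under exogeneity alone the bounds on PN are max{0,(p₁−p₀)/p₁} ≤ PN ≤ min{1,(1−p₀)/p₁}.
  lower = (p₁ − p₀)/p₁ = 0.185 / 0.623 ≈ 0.2970
  upper = min{1, (1 − p₀)/p₁} = 0.562 / 0.623 ≈ 0.9021

0.297 ≤ PN ≤ 0.902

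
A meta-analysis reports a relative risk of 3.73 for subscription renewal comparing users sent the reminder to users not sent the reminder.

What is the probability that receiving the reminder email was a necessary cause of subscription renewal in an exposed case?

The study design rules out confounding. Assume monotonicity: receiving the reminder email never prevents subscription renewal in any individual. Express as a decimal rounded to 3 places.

PN ≈ 0.732

Under exogeneity and monotonicity, PN = (RR − 1) / RR = 1 − 1/RR.
PN = (3.73 − 1) / 3.73 = 2.73 / 3.73 ≈ 0.7319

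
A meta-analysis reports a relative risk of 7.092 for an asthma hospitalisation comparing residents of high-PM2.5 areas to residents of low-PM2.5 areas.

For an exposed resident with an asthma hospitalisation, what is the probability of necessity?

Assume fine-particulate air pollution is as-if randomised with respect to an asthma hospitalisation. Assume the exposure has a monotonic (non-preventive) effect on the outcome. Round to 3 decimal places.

PN ≈ 0.859

Under exogeneity and monotonicity, PN = (RR − 1) / RR = 1 − 1/RR.
PN = (7.092 − 1) / 7.092 = 6.092 / 7.092 ≈ 0.8590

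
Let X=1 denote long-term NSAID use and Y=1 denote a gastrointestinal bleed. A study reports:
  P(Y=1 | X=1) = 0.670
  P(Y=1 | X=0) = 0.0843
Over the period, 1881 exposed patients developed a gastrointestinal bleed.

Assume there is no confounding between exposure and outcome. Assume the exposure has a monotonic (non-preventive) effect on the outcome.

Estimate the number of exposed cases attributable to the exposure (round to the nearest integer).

Let p₁ = 0.67, p₀ = 0.0843.
PN = (p₁ − p₀)/p₁ = (0.67 − 0.0843) / 0.67 ≈ 0.87418.
Attributable cases ≈ PN × (exposed cases) = 0.87418 × 1881 ≈ 1644.33.

about 1644 cases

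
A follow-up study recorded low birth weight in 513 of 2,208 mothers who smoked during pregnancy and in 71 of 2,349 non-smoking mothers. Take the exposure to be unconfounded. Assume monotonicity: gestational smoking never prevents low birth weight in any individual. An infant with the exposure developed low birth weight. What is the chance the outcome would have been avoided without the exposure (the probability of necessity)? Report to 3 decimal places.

p₁ = P(outcome | exposed) = 513/2208 = 0.23234
p₀ = P(outcome | unexposed) = 71/2349 = 0.030226
Under exogeneity and monotonicity, PN = (p₁ − p₀) / p₁.
PN = (0.23234 − 0.030226) / 0.23234 = 0.20211 / 0.23234 ≈ 0.8699

PN ≈ 0.870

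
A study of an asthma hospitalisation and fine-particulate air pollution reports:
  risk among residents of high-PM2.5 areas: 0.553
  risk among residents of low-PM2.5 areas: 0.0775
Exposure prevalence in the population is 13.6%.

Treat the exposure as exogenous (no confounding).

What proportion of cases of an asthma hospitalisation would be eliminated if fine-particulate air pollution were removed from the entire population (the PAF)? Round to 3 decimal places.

Let p₁ = 0.553, p₀ = 0.0775.
Overall risk P(Y=1) = π·p₁ + (1−π)·p₀ = 0.136×0.553 + 0.864×0.0775 = 0.14217.
Under exogeneity, PAF = [P(Y=1) − p₀] / P(Y=1).
PAF = (0.14217 − 0.0775) / 0.14217 ≈ 0.4549

PAF ≈ 0.455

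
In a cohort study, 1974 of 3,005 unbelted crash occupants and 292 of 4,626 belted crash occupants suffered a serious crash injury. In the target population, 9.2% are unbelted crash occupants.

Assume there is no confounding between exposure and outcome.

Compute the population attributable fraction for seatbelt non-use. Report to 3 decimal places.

PAF ≈ 0.464

p₁ = P(outcome | exposed) = 1974/3005 = 0.65691
p₀ = P(outcome | unexposed) = 292/4626 = 0.063121
Overall risk P(Y=1) = π·p₁ + (1−π)·p₀ = 0.092×0.65691 + 0.908×0.063121 = 0.11775.
Under exogeneity, PAF = [P(Y=1) − p₀] / P(Y=1).
PAF = (0.11775 − 0.063121) / 0.11775 ≈ 0.4639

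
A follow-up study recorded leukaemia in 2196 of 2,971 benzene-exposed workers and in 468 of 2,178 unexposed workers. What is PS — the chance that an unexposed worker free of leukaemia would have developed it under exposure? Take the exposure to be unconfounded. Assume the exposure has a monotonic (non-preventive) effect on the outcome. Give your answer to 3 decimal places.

p₁ = P(outcome | exposed) = 2196/2971 = 0.73915
p₀ = P(outcome | unexposed) = 468/2178 = 0.21488
Under exogeneity and monotonicity, PS = (p₁ − p₀) / (1 − p₀).
PS = (0.73915 − 0.21488) / (1 − 0.21488) = 0.52427 / 0.78512 ≈ 0.6678

PS ≈ 0.668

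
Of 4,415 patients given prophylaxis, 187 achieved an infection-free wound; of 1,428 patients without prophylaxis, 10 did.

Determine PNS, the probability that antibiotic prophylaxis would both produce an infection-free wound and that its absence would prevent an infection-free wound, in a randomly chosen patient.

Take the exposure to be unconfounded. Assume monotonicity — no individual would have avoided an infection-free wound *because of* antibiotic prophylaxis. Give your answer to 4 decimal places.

PNS ≈ 0.0354

p₁ = P(outcome | exposed) = 187/4415 = 0.042356
p₀ = P(outcome | unexposed) = 10/1428 = 0.0070028
Under exogeneity and monotonicity, PNS = p₁ − p₀.
PNS = 0.042356 − 0.0070028 = 0.035353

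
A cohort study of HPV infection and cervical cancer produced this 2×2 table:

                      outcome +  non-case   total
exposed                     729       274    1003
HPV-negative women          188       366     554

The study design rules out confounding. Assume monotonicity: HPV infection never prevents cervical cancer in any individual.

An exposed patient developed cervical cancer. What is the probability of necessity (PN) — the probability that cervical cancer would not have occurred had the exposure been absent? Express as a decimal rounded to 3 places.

p₁ = P(outcome | exposed) = 729/1003 = 0.72682
p₀ = P(outcome | unexposed) = 188/554 = 0.33935
Under exogeneity and monotonicity, PN = (p₁ − p₀)/p₁.
PN = (0.72682 − 0.33935) / 0.72682 ≈ 0.5331

PN ≈ 0.533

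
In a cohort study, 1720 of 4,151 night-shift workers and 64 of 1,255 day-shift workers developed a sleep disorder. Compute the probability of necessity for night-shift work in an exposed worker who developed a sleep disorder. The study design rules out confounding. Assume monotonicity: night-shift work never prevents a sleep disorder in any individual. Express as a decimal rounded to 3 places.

PN ≈ 0.877

p₁ = P(outcome | exposed) = 1720/4151 = 0.41436
p₀ = P(outcome | unexposed) = 64/1255 = 0.050996
Under exogeneity and monotonicity, PN = (p₁ − p₀) / p₁.
PN = (0.41436 − 0.050996) / 0.41436 = 0.36336 / 0.41436 ≈ 0.8769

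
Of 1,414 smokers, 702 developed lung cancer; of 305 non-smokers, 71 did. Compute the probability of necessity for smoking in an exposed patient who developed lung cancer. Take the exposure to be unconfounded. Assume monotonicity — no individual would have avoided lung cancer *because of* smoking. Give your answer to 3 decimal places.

PN ≈ 0.531

p₁ = P(outcome | exposed) = 702/1414 = 0.49646
p₀ = P(outcome | unexposed) = 71/305 = 0.23279
Under exogeneity and monotonicity, PN = (p₁ − p₀) / p₁.
PN = (0.49646 − 0.23279) / 0.49646 = 0.26368 / 0.49646 ≈ 0.5311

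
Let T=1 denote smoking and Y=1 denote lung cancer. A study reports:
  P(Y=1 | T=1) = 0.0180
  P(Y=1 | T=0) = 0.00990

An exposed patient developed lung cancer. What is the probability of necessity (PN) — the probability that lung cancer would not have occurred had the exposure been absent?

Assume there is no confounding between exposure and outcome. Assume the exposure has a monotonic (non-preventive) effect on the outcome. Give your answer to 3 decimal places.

PN ≈ 0.450

Let p₁ = 0.018, p₀ = 0.0099.
Under exogeneity and monotonicity, PN = (p₁ − p₀) / p₁.
PN = (0.018 − 0.0099) / 0.018 = 0.0081 / 0.018 ≈ 0.4500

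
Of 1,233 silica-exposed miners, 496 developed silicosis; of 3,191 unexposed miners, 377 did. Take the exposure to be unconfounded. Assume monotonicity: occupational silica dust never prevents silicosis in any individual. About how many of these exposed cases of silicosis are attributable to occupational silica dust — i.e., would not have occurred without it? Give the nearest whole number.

about 350 cases

p₁ = P(outcome | exposed) = 496/1233 = 0.40227
p₀ = P(outcome | unexposed) = 377/3191 = 0.11814
PN = (p₁ − p₀)/p₁ = (0.40227 − 0.11814) / 0.40227 ≈ 0.70631.
Attributable cases ≈ PN × (exposed cases) = 0.70631 × 496 ≈ 350.33.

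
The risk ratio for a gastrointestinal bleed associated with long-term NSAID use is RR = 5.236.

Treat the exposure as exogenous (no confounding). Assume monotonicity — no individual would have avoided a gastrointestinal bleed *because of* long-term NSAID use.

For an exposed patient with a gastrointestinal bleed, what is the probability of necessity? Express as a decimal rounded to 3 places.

Under exogeneity and monotonicity, PN = (RR − 1) / RR = 1 − 1/RR.
PN = (5.236 − 1) / 5.236 = 4.236 / 5.236 ≈ 0.8090

PN ≈ 0.809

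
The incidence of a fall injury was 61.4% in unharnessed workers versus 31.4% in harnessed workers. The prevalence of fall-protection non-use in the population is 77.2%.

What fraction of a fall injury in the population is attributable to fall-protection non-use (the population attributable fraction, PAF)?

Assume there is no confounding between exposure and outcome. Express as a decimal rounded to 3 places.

p₁ = 0.614, p₀ = 0.314.
Overall risk P(Y=1) = π·p₁ + (1−π)·p₀ = 0.772×0.614 + 0.228×0.314 = 0.5456.
Under exogeneity, PAF = [P(Y=1) − p₀] / P(Y=1).
PAF = (0.5456 − 0.314) / 0.5456 ≈ 0.4245

PAF ≈ 0.424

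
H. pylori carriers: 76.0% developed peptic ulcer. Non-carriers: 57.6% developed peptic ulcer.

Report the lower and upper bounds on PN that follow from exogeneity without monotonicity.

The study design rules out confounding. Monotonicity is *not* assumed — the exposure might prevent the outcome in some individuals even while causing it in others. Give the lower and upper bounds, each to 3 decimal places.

0.242 ≤ PN ≤ 0.558

p₁ = 0.76, p₀ = 0.576.
Under exogeneity alone the bounds on PN are max{0,(p₁−p₀)/p₁} ≤ PN ≤ min{1,(1−p₀)/p₁}.
  lower = (p₁ − p₀)/p₁ = 0.184 / 0.76 ≈ 0.2421
  upper = min{1, (1 − p₀)/p₁} = 0.424 / 0.76 ≈ 0.5579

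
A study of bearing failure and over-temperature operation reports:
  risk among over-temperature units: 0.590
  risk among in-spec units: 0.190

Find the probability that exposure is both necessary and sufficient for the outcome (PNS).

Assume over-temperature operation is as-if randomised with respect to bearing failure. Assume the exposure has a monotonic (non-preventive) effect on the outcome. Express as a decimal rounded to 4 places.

PNS ≈ 0.4000

Let p₁ = 0.59, p₀ = 0.19.
Under exogeneity and monotonicity, PNS = p₁ − p₀.
PNS = 0.59 − 0.19 = 0.4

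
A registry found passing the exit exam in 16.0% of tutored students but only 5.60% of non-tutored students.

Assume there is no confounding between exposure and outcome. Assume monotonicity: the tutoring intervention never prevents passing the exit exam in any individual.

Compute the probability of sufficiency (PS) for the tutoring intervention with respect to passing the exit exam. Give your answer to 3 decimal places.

p₁ = 0.16, p₀ = 0.056.
Under exogeneity and monotonicity, PS = (p₁ − p₀) / (1 − p₀).
PS = (0.16 − 0.056) / (1 − 0.056) = 0.104 / 0.944 ≈ 0.1102

PS ≈ 0.110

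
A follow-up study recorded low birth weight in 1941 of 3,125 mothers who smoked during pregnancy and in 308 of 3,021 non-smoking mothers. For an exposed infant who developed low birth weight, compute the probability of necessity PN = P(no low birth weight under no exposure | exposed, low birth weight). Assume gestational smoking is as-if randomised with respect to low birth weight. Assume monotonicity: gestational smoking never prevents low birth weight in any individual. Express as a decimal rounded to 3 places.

p₁ = P(outcome | exposed) = 1941/3125 = 0.62112
p₀ = P(outcome | unexposed) = 308/3021 = 0.10195
Under exogeneity and monotonicity, PN = (p₁ − p₀) / p₁.
PN = (0.62112 − 0.10195) / 0.62112 = 0.51917 / 0.62112 ≈ 0.8359

PN ≈ 0.836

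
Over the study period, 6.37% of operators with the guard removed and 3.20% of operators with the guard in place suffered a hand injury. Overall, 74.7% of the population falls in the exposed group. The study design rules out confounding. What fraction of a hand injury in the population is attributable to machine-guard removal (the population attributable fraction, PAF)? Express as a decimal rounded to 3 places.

PAF ≈ 0.425

p₁ = 0.0637, p₀ = 0.032.
Overall risk P(Y=1) = π·p₁ + (1−π)·p₀ = 0.747×0.0637 + 0.253×0.032 = 0.05568.
Under exogeneity, PAF = [P(Y=1) − p₀] / P(Y=1).
PAF = (0.05568 − 0.032) / 0.05568 ≈ 0.4253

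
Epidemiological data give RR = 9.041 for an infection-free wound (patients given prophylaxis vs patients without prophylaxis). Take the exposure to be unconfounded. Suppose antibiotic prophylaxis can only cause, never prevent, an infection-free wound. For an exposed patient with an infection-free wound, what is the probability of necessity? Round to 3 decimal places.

PN ≈ 0.889

Under exogeneity and monotonicity, PN = (RR − 1) / RR = 1 − 1/RR.
PN = (9.041 − 1) / 9.041 = 8.041 / 9.041 ≈ 0.8894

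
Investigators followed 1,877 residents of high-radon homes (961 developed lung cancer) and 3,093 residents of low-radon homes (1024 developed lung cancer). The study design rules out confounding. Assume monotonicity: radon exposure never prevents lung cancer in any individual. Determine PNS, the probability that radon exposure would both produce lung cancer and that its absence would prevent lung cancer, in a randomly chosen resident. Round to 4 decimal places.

PNS ≈ 0.1809

p₁ = P(outcome | exposed) = 961/1877 = 0.51199
p₀ = P(outcome | unexposed) = 1024/3093 = 0.33107
Under exogeneity and monotonicity, PNS = p₁ − p₀.
PNS = 0.51199 − 0.33107 = 0.18092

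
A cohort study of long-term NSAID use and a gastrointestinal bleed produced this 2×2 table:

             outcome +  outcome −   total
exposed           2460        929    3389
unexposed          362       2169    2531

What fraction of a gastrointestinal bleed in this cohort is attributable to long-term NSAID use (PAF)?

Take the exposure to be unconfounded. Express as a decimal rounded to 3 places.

p₁ = P(outcome | exposed) = 2460/3389 = 0.72588
p₀ = P(outcome | unexposed) = 362/2531 = 0.14303
Exposure prevalence π = 3389/5920 = 0.57247; overall risk P(Y=1) = 0.47669.
Under exogeneity, PAF = [P(Y=1) − p₀]/P(Y=1).
PAF = (0.47669 − 0.14303) / 0.47669 ≈ 0.7000

PAF ≈ 0.700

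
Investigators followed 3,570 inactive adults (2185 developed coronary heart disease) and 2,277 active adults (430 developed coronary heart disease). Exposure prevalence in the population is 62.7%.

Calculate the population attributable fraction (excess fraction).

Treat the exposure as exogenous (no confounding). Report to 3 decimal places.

PAF ≈ 0.584

p₁ = P(outcome | exposed) = 2185/3570 = 0.61204
p₀ = P(outcome | unexposed) = 430/2277 = 0.18884
Overall risk P(Y=1) = π·p₁ + (1−π)·p₀ = 0.627×0.61204 + 0.373×0.18884 = 0.45419.
Under exogeneity, PAF = [P(Y=1) − p₀] / P(Y=1).
PAF = (0.45419 − 0.18884) / 0.45419 ≈ 0.5842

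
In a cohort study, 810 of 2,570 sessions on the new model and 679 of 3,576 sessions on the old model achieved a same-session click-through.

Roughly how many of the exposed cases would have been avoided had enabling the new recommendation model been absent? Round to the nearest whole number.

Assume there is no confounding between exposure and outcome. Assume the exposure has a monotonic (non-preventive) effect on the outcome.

about 322 cases

p₁ = P(outcome | exposed) = 810/2570 = 0.31518
p₀ = P(outcome | unexposed) = 679/3576 = 0.18988
PN = (p₁ − p₀)/p₁ = (0.31518 − 0.18988) / 0.31518 ≈ 0.39755.
Attributable cases ≈ PN × (exposed cases) = 0.39755 × 810 ≈ 322.02.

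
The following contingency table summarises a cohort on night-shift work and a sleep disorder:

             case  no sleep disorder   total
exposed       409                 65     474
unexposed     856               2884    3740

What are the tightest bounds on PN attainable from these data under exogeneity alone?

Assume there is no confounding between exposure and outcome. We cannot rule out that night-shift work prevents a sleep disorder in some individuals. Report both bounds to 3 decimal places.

p₁ = P(outcome | exposed) = 409/474 = 0.86287
p₀ = P(outcome | unexposed) = 856/3740 = 0.22888
Under exogeneity alone the bounds on PN are max{0,(p₁−p₀)/p₁} ≤ PN ≤ min{1,(1−p₀)/p₁}.
  lower = (p₁ − p₀)/p₁ = 0.63399 / 0.86287 ≈ 0.7347
  upper = min{1, (1 − p₀)/p₁} = 0.77112 / 0.86287 ≈ 0.8937

0.735 ≤ PN ≤ 0.894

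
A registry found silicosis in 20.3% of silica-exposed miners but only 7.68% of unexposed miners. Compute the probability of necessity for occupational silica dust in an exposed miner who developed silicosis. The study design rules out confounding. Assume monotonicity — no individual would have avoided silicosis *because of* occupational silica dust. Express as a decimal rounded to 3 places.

PN ≈ 0.622

p₁ = 0.203, p₀ = 0.0768.
Under exogeneity and monotonicity, PN = (p₁ − p₀) / p₁.
PN = (0.203 − 0.0768) / 0.203 = 0.1262 / 0.203 ≈ 0.6217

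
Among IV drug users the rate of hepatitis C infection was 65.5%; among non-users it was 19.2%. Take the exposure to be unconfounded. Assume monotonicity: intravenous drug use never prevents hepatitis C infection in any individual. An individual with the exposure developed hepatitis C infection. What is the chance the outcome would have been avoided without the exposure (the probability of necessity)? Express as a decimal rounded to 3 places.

p₁ = 0.655, p₀ = 0.192.
Under exogeneity and monotonicity, PN = (p₁ − p₀) / p₁.
PN = (0.655 − 0.192) / 0.655 = 0.463 / 0.655 ≈ 0.7069

PN ≈ 0.707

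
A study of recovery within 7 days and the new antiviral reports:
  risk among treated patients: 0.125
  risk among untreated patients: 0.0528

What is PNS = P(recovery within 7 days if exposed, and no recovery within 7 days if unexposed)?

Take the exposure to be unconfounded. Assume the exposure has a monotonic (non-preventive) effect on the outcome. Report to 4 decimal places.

Let p₁ = 0.125, p₀ = 0.0528.
Under exogeneity and monotonicity, PNS = p₁ − p₀.
PNS = 0.125 − 0.0528 = 0.0722

PNS ≈ 0.0722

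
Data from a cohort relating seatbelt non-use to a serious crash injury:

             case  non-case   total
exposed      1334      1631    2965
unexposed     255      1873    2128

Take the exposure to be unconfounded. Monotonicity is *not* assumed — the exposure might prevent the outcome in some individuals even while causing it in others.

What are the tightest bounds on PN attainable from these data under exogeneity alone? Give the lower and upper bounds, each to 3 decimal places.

0.734 ≤ PN ≤ 1.000

p₁ = P(outcome | exposed) = 1334/2965 = 0.44992
p₀ = P(outcome | unexposed) = 255/2128 = 0.11983
Under exogeneity alone the bounds on PN are max{0,(p₁−p₀)/p₁} ≤ PN ≤ min{1,(1−p₀)/p₁}.
  lower = (p₁ − p₀)/p₁ = 0.33008 / 0.44992 ≈ 0.7337
  upper = min{1, (1 − p₀)/p₁} = 0.88017 / 0.44992 ≈ 1.9563 → capped at 1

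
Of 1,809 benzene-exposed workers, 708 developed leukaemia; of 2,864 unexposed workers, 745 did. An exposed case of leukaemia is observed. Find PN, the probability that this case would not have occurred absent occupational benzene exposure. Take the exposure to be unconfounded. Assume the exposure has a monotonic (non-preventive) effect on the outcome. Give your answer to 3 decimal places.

p₁ = P(outcome | exposed) = 708/1809 = 0.39138
p₀ = P(outcome | unexposed) = 745/2864 = 0.26013
Under exogeneity and monotonicity, PN = (p₁ − p₀) / p₁.
PN = (0.39138 − 0.26013) / 0.39138 = 0.13125 / 0.39138 ≈ 0.3354

PN ≈ 0.335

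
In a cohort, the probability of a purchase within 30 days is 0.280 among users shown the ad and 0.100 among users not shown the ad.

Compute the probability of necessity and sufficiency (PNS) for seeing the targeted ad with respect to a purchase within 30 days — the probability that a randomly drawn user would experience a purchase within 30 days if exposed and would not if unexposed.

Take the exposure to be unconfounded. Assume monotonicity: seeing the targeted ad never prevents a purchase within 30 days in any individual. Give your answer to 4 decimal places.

Let p₁ = 0.28, p₀ = 0.1.
Under exogeneity and monotonicity, PNS = p₁ − p₀.
PNS = 0.28 − 0.1 = 0.18

PNS ≈ 0.1800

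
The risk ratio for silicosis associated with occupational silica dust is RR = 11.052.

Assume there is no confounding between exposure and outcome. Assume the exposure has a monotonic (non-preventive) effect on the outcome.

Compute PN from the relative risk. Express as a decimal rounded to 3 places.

PN ≈ 0.910

Under exogeneity and monotonicity, PN = (RR − 1) / RR = 1 − 1/RR.
PN = (11.052 − 1) / 11.052 = 10.05 / 11.052 ≈ 0.9095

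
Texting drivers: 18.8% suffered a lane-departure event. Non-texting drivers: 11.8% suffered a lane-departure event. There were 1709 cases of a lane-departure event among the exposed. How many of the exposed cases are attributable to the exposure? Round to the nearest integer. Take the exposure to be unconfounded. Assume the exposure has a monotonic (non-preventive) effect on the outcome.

p₁ = 0.188, p₀ = 0.118.
PN = (p₁ − p₀)/p₁ = (0.188 − 0.118) / 0.188 ≈ 0.37234.
Attributable cases ≈ PN × (exposed cases) = 0.37234 × 1709 ≈ 636.33.

about 636 cases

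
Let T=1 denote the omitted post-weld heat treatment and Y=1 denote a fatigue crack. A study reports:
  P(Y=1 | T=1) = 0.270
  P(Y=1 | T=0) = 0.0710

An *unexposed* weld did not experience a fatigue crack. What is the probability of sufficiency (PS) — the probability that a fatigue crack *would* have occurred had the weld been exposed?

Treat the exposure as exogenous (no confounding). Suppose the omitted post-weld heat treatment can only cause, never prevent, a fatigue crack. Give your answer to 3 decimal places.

Let p₁ = 0.27, p₀ = 0.071.
Under exogeneity and monotonicity, PS = (p₁ − p₀) / (1 − p₀).
PS = (0.27 − 0.071) / (1 − 0.071) = 0.199 / 0.929 ≈ 0.2142

PS ≈ 0.214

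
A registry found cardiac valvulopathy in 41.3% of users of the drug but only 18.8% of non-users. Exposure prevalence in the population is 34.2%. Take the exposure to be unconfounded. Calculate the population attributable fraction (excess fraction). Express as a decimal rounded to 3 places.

p₁ = 0.413, p₀ = 0.188.
Overall risk P(Y=1) = π·p₁ + (1−π)·p₀ = 0.342×0.413 + 0.658×0.188 = 0.26495.
Under exogeneity, PAF = [P(Y=1) − p₀] / P(Y=1).
PAF = (0.26495 − 0.188) / 0.26495 ≈ 0.2904

PAF ≈ 0.290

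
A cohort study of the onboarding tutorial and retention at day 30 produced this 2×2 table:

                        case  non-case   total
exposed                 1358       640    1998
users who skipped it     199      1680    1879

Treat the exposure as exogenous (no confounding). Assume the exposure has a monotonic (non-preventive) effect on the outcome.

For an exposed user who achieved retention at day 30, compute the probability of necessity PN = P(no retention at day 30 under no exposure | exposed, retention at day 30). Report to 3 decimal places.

p₁ = P(outcome | exposed) = 1358/1998 = 0.67968
p₀ = P(outcome | unexposed) = 199/1879 = 0.10591
Under exogeneity and monotonicity, PN = (p₁ − p₀)/p₁.
PN = (0.67968 − 0.10591) / 0.67968 ≈ 0.8442

PN ≈ 0.844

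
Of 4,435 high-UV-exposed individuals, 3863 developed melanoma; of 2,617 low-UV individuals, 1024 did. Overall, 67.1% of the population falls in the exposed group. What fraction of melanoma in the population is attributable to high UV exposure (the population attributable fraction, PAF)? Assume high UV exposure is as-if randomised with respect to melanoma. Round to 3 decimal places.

PAF ≈ 0.451

p₁ = P(outcome | exposed) = 3863/4435 = 0.87103
p₀ = P(outcome | unexposed) = 1024/2617 = 0.39129
Overall risk P(Y=1) = π·p₁ + (1−π)·p₀ = 0.671×0.87103 + 0.329×0.39129 = 0.71319.
Under exogeneity, PAF = [P(Y=1) − p₀] / P(Y=1).
PAF = (0.71319 − 0.39129) / 0.71319 ≈ 0.4514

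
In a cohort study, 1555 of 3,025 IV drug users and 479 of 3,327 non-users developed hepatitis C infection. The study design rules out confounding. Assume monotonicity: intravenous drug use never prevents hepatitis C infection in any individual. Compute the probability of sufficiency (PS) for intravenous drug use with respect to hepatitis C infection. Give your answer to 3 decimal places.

p₁ = P(outcome | exposed) = 1555/3025 = 0.51405
p₀ = P(outcome | unexposed) = 479/3327 = 0.14397
Under exogeneity and monotonicity, PS = (p₁ − p₀) / (1 − p₀).
PS = (0.51405 − 0.14397) / (1 − 0.14397) = 0.37008 / 0.85603 ≈ 0.4323

PS ≈ 0.432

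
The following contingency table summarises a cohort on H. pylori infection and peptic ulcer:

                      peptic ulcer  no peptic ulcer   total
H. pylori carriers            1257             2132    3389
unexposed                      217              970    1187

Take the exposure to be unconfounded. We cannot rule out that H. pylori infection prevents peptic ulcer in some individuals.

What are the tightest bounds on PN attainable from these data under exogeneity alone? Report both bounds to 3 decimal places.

0.507 ≤ PN ≤ 1.000

p₁ = P(outcome | exposed) = 1257/3389 = 0.37091
p₀ = P(outcome | unexposed) = 217/1187 = 0.18281
Under exogeneity alone the bounds on PN are max{0,(p₁−p₀)/p₁} ≤ PN ≤ min{1,(1−p₀)/p₁}.
  lower = (p₁ − p₀)/p₁ = 0.18809 / 0.37091 ≈ 0.5071
  upper = min{1, (1 − p₀)/p₁} = 0.81719 / 0.37091 ≈ 2.2032 → capped at 1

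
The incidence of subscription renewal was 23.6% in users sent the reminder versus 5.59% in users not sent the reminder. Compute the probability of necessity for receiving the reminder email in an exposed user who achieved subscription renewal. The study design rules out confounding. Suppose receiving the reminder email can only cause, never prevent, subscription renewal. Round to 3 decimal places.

p₁ = 0.236, p₀ = 0.0559.
Under exogeneity and monotonicity, PN = (p₁ − p₀) / p₁.
PN = (0.236 − 0.0559) / 0.236 = 0.1801 / 0.236 ≈ 0.7631

PN ≈ 0.763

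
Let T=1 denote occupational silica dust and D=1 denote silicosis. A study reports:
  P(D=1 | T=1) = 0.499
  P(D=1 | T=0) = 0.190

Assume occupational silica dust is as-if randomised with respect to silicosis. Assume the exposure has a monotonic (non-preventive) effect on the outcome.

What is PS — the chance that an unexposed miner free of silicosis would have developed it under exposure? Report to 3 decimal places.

PS ≈ 0.381

Let p₁ = 0.499, p₀ = 0.19.
Under exogeneity and monotonicity, PS = (p₁ − p₀) / (1 − p₀).
PS = (0.499 − 0.19) / (1 − 0.19) = 0.309 / 0.81 ≈ 0.3815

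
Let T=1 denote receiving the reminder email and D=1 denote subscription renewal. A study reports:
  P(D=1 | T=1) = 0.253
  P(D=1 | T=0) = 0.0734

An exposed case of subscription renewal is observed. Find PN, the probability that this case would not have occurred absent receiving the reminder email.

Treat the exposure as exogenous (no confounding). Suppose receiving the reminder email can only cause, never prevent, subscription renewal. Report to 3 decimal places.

Let p₁ = 0.253, p₀ = 0.0734.
Under exogeneity and monotonicity, PN = (p₁ − p₀) / p₁.
PN = (0.253 − 0.0734) / 0.253 = 0.1796 / 0.253 ≈ 0.7099

PN ≈ 0.710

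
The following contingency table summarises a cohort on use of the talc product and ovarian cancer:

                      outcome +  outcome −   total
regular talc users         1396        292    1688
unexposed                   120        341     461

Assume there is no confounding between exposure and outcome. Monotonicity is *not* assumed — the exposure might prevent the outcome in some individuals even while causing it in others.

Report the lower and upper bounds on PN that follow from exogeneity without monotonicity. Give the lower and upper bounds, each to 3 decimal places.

p₁ = P(outcome | exposed) = 1396/1688 = 0.82701
p₀ = P(outcome | unexposed) = 120/461 = 0.2603
Under exogeneity alone the bounds on PN are max{0,(p₁−p₀)/p₁} ≤ PN ≤ min{1,(1−p₀)/p₁}.
  lower = (p₁ − p₀)/p₁ = 0.56671 / 0.82701 ≈ 0.6852
  upper = min{1, (1 − p₀)/p₁} = 0.7397 / 0.82701 ≈ 0.8944

0.685 ≤ PN ≤ 0.894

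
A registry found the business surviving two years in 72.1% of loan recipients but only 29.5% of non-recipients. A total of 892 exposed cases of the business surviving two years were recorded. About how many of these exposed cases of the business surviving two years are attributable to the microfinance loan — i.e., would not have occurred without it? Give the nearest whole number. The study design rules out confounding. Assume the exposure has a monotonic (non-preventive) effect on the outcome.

p₁ = 0.721, p₀ = 0.295.
PN = (p₁ − p₀)/p₁ = (0.721 − 0.295) / 0.721 ≈ 0.59085.
Attributable cases ≈ PN × (exposed cases) = 0.59085 × 892 ≈ 527.03.

about 527 cases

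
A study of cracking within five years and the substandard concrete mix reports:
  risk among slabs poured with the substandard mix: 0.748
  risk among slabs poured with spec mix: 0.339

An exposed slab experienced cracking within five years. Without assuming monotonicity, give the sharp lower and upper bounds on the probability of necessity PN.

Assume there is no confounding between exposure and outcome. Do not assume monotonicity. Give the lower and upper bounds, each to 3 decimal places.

Let p₁ = 0.748, p₀ = 0.339.
Under exogeneity alone the bounds on PN are max{0,(p₁−p₀)/p₁} ≤ PN ≤ min{1,(1−p₀)/p₁}.
  lower = (p₁ − p₀)/p₁ = 0.409 / 0.748 ≈ 0.5468
  upper = min{1, (1 − p₀)/p₁} = 0.661 / 0.748 ≈ 0.8837

0.547 ≤ PN ≤ 0.884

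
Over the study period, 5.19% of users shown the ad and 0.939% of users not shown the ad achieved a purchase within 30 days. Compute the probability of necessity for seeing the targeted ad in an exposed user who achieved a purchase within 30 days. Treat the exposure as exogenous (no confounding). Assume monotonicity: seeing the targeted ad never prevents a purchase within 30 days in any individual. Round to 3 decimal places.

p₁ = 0.0519, p₀ = 0.00939.
Under exogeneity and monotonicity, PN = (p₁ − p₀) / p₁.
PN = (0.0519 − 0.00939) / 0.0519 = 0.04251 / 0.0519 ≈ 0.8191

PN ≈ 0.819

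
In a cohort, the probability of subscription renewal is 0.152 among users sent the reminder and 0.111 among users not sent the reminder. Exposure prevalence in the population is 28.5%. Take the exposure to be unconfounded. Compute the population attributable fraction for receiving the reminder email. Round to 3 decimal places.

Let p₁ = 0.152, p₀ = 0.111.
Overall risk P(Y=1) = π·p₁ + (1−π)·p₀ = 0.285×0.152 + 0.715×0.111 = 0.12269.
Under exogeneity, PAF = [P(Y=1) − p₀] / P(Y=1).
PAF = (0.12269 − 0.111) / 0.12269 ≈ 0.0952

PAF ≈ 0.095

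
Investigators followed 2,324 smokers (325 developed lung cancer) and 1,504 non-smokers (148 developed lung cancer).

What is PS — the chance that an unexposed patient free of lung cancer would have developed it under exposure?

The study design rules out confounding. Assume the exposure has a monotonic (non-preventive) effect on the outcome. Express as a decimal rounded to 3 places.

PS ≈ 0.046

p₁ = P(outcome | exposed) = 325/2324 = 0.13985
p₀ = P(outcome | unexposed) = 148/1504 = 0.098404
Under exogeneity and monotonicity, PS = (p₁ − p₀) / (1 − p₀).
PS = (0.13985 − 0.098404) / (1 − 0.098404) = 0.041441 / 0.9016 ≈ 0.0460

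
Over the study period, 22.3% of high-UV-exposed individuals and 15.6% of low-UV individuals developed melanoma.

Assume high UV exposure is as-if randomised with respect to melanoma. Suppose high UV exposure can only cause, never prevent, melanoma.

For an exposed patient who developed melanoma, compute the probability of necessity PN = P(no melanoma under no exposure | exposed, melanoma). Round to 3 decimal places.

PN ≈ 0.300

p₁ = 0.223, p₀ = 0.156.
Under exogeneity and monotonicity, PN = (p₁ − p₀) / p₁.
PN = (0.223 − 0.156) / 0.223 = 0.067 / 0.223 ≈ 0.3004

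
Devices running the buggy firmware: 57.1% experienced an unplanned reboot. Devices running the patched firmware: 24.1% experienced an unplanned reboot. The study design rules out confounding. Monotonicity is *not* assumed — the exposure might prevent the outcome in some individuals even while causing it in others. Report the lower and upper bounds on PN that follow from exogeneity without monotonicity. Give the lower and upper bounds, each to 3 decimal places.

0.578 ≤ PN ≤ 1.000

p₁ = 0.571, p₀ = 0.241.
Under exogeneity alone the bounds on PN are max{0,(p₁−p₀)/p₁} ≤ PN ≤ min{1,(1−p₀)/p₁}.
  lower = (p₁ − p₀)/p₁ = 0.33 / 0.571 ≈ 0.5779
  upper = min{1, (1 − p₀)/p₁} = 0.759 / 0.571 ≈ 1.3292 → capped at 1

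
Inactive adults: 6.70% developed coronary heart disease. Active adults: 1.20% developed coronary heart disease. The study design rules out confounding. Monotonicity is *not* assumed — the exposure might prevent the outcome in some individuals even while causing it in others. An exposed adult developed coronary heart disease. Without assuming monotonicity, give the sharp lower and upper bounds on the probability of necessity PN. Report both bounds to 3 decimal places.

0.821 ≤ PN ≤ 1.000

p₁ = 0.067, p₀ = 0.012.
Under exogeneity alone the bounds on PN are max{0,(p₁−p₀)/p₁} ≤ PN ≤ min{1,(1−p₀)/p₁}.
  lower = (p₁ − p₀)/p₁ = 0.055 / 0.067 ≈ 0.8209
  upper = min{1, (1 − p₀)/p₁} = 0.988 / 0.067 ≈ 14.7463 → capped at 1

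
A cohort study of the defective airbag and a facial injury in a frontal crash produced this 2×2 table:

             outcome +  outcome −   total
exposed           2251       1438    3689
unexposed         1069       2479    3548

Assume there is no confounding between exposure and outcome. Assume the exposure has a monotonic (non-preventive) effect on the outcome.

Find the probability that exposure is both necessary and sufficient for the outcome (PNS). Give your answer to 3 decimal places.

p₁ = P(outcome | exposed) = 2251/3689 = 0.61019
p₀ = P(outcome | unexposed) = 1069/3548 = 0.3013
Under exogeneity and monotonicity, PNS = p₁ − p₀.
PNS = 0.61019 − 0.3013 = 0.3089

PNS ≈ 0.309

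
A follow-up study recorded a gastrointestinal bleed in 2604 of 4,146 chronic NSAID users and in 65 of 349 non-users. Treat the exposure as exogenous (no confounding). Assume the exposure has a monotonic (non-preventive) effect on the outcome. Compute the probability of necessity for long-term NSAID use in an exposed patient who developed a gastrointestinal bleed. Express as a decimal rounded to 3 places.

p₁ = P(outcome | exposed) = 2604/4146 = 0.62808
p₀ = P(outcome | unexposed) = 65/349 = 0.18625
Under exogeneity and monotonicity, PN = (p₁ − p₀) / p₁.
PN = (0.62808 − 0.18625) / 0.62808 = 0.44183 / 0.62808 ≈ 0.7035

PN ≈ 0.703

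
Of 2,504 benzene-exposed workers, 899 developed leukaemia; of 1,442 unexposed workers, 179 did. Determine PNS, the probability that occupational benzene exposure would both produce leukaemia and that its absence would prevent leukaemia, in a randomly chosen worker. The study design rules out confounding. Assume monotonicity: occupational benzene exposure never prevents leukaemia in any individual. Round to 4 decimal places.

p₁ = P(outcome | exposed) = 899/2504 = 0.35903
p₀ = P(outcome | unexposed) = 179/1442 = 0.12413
Under exogeneity and monotonicity, PNS = p₁ − p₀.
PNS = 0.35903 − 0.12413 = 0.23489

PNS ≈ 0.2349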